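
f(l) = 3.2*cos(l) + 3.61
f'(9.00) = -1.32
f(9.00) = 0.69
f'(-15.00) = 2.08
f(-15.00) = 1.18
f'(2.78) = -1.13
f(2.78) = 0.62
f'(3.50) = 1.12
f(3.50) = 0.61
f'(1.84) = -3.08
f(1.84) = 2.76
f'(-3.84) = -2.06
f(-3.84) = 1.16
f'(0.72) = -2.11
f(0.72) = 6.02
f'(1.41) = -3.16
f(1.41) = 4.12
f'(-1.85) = 3.08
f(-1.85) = 2.73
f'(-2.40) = 2.16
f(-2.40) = 1.25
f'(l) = -3.2*sin(l)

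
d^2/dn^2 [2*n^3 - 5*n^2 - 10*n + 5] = 12*n - 10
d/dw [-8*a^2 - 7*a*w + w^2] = -7*a + 2*w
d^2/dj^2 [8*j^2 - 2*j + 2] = 16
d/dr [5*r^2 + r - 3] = 10*r + 1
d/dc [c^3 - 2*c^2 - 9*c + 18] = 3*c^2 - 4*c - 9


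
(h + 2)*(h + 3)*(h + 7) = h^3 + 12*h^2 + 41*h + 42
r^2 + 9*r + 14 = (r + 2)*(r + 7)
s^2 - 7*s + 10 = (s - 5)*(s - 2)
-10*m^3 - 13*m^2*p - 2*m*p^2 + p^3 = (-5*m + p)*(m + p)*(2*m + p)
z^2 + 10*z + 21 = (z + 3)*(z + 7)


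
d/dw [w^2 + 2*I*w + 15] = 2*w + 2*I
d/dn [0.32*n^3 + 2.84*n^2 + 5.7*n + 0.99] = 0.96*n^2 + 5.68*n + 5.7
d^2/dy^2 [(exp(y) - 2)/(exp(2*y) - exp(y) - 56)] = (exp(4*y) - 7*exp(3*y) + 342*exp(2*y) - 506*exp(y) + 3248)*exp(y)/(exp(6*y) - 3*exp(5*y) - 165*exp(4*y) + 335*exp(3*y) + 9240*exp(2*y) - 9408*exp(y) - 175616)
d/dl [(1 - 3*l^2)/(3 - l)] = (-3*l^2 + 6*l*(l - 3) + 1)/(l - 3)^2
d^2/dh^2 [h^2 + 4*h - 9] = 2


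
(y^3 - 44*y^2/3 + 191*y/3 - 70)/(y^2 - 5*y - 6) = (3*y^2 - 26*y + 35)/(3*(y + 1))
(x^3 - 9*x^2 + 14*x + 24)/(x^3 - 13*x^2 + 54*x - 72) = (x + 1)/(x - 3)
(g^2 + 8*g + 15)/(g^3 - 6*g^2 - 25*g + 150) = (g + 3)/(g^2 - 11*g + 30)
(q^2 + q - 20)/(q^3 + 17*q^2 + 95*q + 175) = (q - 4)/(q^2 + 12*q + 35)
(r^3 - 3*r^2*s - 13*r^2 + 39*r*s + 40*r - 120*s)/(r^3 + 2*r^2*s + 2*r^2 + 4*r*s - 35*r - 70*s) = (r^2 - 3*r*s - 8*r + 24*s)/(r^2 + 2*r*s + 7*r + 14*s)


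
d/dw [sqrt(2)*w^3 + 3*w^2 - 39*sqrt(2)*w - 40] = 3*sqrt(2)*w^2 + 6*w - 39*sqrt(2)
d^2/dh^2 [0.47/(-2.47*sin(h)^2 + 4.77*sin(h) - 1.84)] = (11.469692*sin(h)^4 - 16.612479*sin(h)^3 - 15.054899*sin(h)^2 + 37.350054*sin(h) - 17.115614)/(2.47*sin(h)^2 - 4.77*sin(h) + 1.84)^3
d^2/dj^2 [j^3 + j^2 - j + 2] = 6*j + 2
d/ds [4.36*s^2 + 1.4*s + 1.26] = 8.72*s + 1.4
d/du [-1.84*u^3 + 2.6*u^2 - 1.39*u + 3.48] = -5.52*u^2 + 5.2*u - 1.39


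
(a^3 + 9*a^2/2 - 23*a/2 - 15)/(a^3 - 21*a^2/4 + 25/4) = 2*(2*a^2 + 7*a - 30)/(4*a^2 - 25*a + 25)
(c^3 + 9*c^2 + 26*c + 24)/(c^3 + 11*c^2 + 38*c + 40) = (c + 3)/(c + 5)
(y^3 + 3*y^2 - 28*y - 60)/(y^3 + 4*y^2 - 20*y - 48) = (y - 5)/(y - 4)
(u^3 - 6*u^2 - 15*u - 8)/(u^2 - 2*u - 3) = (u^2 - 7*u - 8)/(u - 3)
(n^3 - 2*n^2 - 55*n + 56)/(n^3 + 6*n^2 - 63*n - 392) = (n - 1)/(n + 7)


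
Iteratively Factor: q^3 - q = (q - 1)*(q^2 + q) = q*(q - 1)*(q + 1)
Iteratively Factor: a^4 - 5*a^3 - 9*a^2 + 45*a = (a + 3)*(a^3 - 8*a^2 + 15*a) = (a - 3)*(a + 3)*(a^2 - 5*a) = (a - 5)*(a - 3)*(a + 3)*(a)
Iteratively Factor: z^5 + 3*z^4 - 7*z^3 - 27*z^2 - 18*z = (z + 1)*(z^4 + 2*z^3 - 9*z^2 - 18*z) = (z + 1)*(z + 3)*(z^3 - z^2 - 6*z) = z*(z + 1)*(z + 3)*(z^2 - z - 6) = z*(z - 3)*(z + 1)*(z + 3)*(z + 2)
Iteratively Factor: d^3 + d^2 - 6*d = (d - 2)*(d^2 + 3*d) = (d - 2)*(d + 3)*(d)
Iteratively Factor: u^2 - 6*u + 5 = (u - 5)*(u - 1)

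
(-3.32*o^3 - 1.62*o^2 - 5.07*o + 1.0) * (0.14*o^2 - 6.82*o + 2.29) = -0.4648*o^5 + 22.4156*o^4 + 2.7358*o^3 + 31.0076*o^2 - 18.4303*o + 2.29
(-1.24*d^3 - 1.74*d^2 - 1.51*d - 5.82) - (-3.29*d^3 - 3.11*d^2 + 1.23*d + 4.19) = 2.05*d^3 + 1.37*d^2 - 2.74*d - 10.01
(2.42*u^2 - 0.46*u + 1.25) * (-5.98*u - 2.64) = -14.4716*u^3 - 3.638*u^2 - 6.2606*u - 3.3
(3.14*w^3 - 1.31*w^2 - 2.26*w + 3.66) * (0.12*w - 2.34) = 0.3768*w^4 - 7.5048*w^3 + 2.7942*w^2 + 5.7276*w - 8.5644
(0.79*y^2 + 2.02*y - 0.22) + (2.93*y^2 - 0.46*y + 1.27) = 3.72*y^2 + 1.56*y + 1.05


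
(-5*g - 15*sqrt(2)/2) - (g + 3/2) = -6*g - 15*sqrt(2)/2 - 3/2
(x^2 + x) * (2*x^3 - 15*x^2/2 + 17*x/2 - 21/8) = 2*x^5 - 11*x^4/2 + x^3 + 47*x^2/8 - 21*x/8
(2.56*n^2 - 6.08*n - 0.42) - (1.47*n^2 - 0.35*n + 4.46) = 1.09*n^2 - 5.73*n - 4.88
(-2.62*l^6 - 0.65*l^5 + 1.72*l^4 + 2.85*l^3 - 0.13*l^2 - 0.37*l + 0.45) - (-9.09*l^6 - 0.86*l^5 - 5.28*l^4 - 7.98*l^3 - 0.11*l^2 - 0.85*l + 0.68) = 6.47*l^6 + 0.21*l^5 + 7.0*l^4 + 10.83*l^3 - 0.02*l^2 + 0.48*l - 0.23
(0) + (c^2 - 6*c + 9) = c^2 - 6*c + 9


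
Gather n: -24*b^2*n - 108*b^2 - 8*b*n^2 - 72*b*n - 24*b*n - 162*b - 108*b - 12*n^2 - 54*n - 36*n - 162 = -108*b^2 - 270*b + n^2*(-8*b - 12) + n*(-24*b^2 - 96*b - 90) - 162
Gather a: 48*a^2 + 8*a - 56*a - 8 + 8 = 48*a^2 - 48*a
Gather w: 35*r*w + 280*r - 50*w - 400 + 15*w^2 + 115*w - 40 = 280*r + 15*w^2 + w*(35*r + 65) - 440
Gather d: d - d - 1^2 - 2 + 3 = 0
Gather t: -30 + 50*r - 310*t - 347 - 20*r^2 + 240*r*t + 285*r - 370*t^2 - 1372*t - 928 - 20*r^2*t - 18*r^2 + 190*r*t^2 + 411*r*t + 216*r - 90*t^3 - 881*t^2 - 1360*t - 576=-38*r^2 + 551*r - 90*t^3 + t^2*(190*r - 1251) + t*(-20*r^2 + 651*r - 3042) - 1881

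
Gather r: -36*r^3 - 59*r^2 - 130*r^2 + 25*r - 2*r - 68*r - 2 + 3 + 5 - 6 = -36*r^3 - 189*r^2 - 45*r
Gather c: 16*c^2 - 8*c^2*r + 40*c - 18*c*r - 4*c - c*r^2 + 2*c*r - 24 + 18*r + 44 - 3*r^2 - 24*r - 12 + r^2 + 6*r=c^2*(16 - 8*r) + c*(-r^2 - 16*r + 36) - 2*r^2 + 8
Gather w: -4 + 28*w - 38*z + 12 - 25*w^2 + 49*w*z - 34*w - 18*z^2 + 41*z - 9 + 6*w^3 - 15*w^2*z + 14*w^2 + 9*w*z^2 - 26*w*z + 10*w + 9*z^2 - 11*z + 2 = 6*w^3 + w^2*(-15*z - 11) + w*(9*z^2 + 23*z + 4) - 9*z^2 - 8*z + 1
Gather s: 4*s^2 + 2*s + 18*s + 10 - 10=4*s^2 + 20*s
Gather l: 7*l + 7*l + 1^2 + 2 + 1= 14*l + 4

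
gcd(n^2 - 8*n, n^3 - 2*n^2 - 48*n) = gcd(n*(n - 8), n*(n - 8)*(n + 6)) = n^2 - 8*n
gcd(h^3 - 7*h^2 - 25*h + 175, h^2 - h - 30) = h + 5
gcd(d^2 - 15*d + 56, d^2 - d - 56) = d - 8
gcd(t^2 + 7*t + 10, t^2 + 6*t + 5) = t + 5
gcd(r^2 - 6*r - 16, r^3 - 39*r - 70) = r + 2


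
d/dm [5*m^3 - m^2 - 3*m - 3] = 15*m^2 - 2*m - 3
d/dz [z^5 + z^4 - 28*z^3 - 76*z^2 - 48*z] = 5*z^4 + 4*z^3 - 84*z^2 - 152*z - 48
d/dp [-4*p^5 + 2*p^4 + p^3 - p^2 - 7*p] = -20*p^4 + 8*p^3 + 3*p^2 - 2*p - 7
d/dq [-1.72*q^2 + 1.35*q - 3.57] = 1.35 - 3.44*q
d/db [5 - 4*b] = -4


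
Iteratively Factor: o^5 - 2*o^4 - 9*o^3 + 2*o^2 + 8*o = (o - 1)*(o^4 - o^3 - 10*o^2 - 8*o) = o*(o - 1)*(o^3 - o^2 - 10*o - 8) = o*(o - 1)*(o + 2)*(o^2 - 3*o - 4) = o*(o - 4)*(o - 1)*(o + 2)*(o + 1)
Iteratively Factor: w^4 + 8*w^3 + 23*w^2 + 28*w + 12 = (w + 3)*(w^3 + 5*w^2 + 8*w + 4) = (w + 1)*(w + 3)*(w^2 + 4*w + 4) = (w + 1)*(w + 2)*(w + 3)*(w + 2)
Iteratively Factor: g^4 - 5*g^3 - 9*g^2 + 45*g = (g)*(g^3 - 5*g^2 - 9*g + 45) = g*(g - 3)*(g^2 - 2*g - 15) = g*(g - 5)*(g - 3)*(g + 3)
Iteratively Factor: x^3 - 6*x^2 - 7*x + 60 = (x - 5)*(x^2 - x - 12) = (x - 5)*(x + 3)*(x - 4)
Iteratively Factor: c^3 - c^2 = (c)*(c^2 - c) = c*(c - 1)*(c)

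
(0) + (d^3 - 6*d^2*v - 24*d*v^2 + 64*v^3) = d^3 - 6*d^2*v - 24*d*v^2 + 64*v^3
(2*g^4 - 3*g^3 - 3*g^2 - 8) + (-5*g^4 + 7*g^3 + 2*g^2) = -3*g^4 + 4*g^3 - g^2 - 8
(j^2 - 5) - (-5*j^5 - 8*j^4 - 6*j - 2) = 5*j^5 + 8*j^4 + j^2 + 6*j - 3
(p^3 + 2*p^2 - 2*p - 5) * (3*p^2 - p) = 3*p^5 + 5*p^4 - 8*p^3 - 13*p^2 + 5*p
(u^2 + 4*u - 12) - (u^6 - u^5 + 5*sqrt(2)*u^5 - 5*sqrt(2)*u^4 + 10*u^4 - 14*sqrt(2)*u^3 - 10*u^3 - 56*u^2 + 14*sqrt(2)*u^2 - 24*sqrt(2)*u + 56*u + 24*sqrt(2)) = -u^6 - 5*sqrt(2)*u^5 + u^5 - 10*u^4 + 5*sqrt(2)*u^4 + 10*u^3 + 14*sqrt(2)*u^3 - 14*sqrt(2)*u^2 + 57*u^2 - 52*u + 24*sqrt(2)*u - 24*sqrt(2) - 12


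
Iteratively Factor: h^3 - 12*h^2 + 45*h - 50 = (h - 5)*(h^2 - 7*h + 10) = (h - 5)^2*(h - 2)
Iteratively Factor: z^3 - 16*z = (z)*(z^2 - 16) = z*(z - 4)*(z + 4)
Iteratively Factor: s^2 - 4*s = (s)*(s - 4)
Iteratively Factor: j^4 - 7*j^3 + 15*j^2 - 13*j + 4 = (j - 1)*(j^3 - 6*j^2 + 9*j - 4) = (j - 1)^2*(j^2 - 5*j + 4) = (j - 4)*(j - 1)^2*(j - 1)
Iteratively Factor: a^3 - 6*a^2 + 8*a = (a)*(a^2 - 6*a + 8) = a*(a - 2)*(a - 4)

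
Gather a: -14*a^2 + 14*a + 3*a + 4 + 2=-14*a^2 + 17*a + 6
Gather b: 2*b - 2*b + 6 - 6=0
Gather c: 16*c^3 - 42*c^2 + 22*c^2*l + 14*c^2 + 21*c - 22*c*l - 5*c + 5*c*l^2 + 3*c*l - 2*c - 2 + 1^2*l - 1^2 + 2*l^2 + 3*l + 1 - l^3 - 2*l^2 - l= 16*c^3 + c^2*(22*l - 28) + c*(5*l^2 - 19*l + 14) - l^3 + 3*l - 2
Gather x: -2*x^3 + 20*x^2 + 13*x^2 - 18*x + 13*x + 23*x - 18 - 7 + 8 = -2*x^3 + 33*x^2 + 18*x - 17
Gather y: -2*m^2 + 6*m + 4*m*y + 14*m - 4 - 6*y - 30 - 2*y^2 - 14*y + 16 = -2*m^2 + 20*m - 2*y^2 + y*(4*m - 20) - 18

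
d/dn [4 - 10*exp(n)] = -10*exp(n)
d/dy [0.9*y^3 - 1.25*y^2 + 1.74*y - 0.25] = 2.7*y^2 - 2.5*y + 1.74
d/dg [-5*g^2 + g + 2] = 1 - 10*g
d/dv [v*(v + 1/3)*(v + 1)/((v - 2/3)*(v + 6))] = (9*v^4 + 96*v^3 - 47*v^2 - 96*v - 12)/(9*v^4 + 96*v^3 + 184*v^2 - 384*v + 144)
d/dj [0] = 0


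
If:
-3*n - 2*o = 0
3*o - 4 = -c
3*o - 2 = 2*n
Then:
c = 34/13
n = -4/13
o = 6/13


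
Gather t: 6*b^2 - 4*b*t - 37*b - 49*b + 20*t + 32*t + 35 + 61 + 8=6*b^2 - 86*b + t*(52 - 4*b) + 104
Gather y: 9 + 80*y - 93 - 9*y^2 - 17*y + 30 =-9*y^2 + 63*y - 54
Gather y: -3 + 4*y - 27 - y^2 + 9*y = -y^2 + 13*y - 30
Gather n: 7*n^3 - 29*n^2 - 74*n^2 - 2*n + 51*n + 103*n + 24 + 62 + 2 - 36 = 7*n^3 - 103*n^2 + 152*n + 52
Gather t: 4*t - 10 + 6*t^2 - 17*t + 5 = 6*t^2 - 13*t - 5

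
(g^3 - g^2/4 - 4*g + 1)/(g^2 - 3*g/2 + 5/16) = 4*(g^2 - 4)/(4*g - 5)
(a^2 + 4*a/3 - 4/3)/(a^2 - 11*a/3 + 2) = (a + 2)/(a - 3)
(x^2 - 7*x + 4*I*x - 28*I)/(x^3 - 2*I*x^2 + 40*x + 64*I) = (x - 7)/(x^2 - 6*I*x + 16)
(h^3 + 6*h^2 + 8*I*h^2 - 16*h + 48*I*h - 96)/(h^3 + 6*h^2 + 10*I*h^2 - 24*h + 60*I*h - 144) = (h + 4*I)/(h + 6*I)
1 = 1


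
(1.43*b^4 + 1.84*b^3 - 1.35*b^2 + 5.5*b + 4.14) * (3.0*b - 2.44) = 4.29*b^5 + 2.0308*b^4 - 8.5396*b^3 + 19.794*b^2 - 1.0*b - 10.1016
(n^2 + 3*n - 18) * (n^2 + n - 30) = n^4 + 4*n^3 - 45*n^2 - 108*n + 540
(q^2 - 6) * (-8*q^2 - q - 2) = -8*q^4 - q^3 + 46*q^2 + 6*q + 12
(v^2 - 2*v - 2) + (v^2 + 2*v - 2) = 2*v^2 - 4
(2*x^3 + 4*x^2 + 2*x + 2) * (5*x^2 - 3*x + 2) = 10*x^5 + 14*x^4 + 2*x^3 + 12*x^2 - 2*x + 4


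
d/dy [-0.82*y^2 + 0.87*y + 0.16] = 0.87 - 1.64*y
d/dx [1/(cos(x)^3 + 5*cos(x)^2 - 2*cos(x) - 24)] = (3*cos(x)^2 + 10*cos(x) - 2)*sin(x)/(cos(x)^3 + 5*cos(x)^2 - 2*cos(x) - 24)^2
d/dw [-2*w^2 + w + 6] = 1 - 4*w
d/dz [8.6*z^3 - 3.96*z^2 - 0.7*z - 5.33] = 25.8*z^2 - 7.92*z - 0.7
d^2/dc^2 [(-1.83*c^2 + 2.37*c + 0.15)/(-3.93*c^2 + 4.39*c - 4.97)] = (-10.063944*c^3 - 228.362868*c^2 + 293.273892*c - 12.935448)/(60.698457*c^6 - 203.409333*c^5 + 457.501518*c^4 - 599.080033*c^3 + 578.570622*c^2 - 325.310853*c + 122.763473)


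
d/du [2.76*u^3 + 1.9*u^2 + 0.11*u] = 8.28*u^2 + 3.8*u + 0.11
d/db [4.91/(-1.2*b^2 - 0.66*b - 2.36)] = (11.784*b + 3.2406)/(1.2*b^2 + 0.66*b + 2.36)^2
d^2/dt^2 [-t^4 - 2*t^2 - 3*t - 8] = -12*t^2 - 4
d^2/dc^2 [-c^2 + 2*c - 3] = -2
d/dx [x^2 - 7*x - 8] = 2*x - 7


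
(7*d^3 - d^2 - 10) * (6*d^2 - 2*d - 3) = 42*d^5 - 20*d^4 - 19*d^3 - 57*d^2 + 20*d + 30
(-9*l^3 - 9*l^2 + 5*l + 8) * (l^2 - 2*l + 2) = -9*l^5 + 9*l^4 + 5*l^3 - 20*l^2 - 6*l + 16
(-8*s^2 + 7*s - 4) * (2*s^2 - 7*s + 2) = -16*s^4 + 70*s^3 - 73*s^2 + 42*s - 8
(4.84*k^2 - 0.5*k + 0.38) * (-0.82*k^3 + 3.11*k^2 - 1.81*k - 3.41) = -3.9688*k^5 + 15.4624*k^4 - 10.627*k^3 - 14.4176*k^2 + 1.0172*k - 1.2958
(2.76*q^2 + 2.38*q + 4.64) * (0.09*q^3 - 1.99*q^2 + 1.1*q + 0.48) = 0.2484*q^5 - 5.2782*q^4 - 1.2826*q^3 - 5.2908*q^2 + 6.2464*q + 2.2272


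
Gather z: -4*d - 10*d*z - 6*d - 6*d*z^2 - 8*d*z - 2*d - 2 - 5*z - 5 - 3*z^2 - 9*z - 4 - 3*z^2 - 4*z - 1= -12*d + z^2*(-6*d - 6) + z*(-18*d - 18) - 12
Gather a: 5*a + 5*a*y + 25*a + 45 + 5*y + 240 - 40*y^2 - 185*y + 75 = a*(5*y + 30) - 40*y^2 - 180*y + 360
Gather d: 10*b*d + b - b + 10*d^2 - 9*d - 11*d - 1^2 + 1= 10*d^2 + d*(10*b - 20)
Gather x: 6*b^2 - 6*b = 6*b^2 - 6*b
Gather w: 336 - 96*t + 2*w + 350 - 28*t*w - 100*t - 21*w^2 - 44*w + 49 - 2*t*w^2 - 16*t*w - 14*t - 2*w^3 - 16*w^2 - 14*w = -210*t - 2*w^3 + w^2*(-2*t - 37) + w*(-44*t - 56) + 735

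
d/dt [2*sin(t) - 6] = 2*cos(t)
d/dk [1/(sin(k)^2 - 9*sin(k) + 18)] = (9 - 2*sin(k))*cos(k)/(sin(k)^2 - 9*sin(k) + 18)^2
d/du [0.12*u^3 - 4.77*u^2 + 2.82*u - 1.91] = 0.36*u^2 - 9.54*u + 2.82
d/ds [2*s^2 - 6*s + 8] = 4*s - 6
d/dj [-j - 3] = -1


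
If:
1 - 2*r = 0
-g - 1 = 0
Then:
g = -1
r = 1/2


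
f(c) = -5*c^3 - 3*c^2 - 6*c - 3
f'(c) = -15*c^2 - 6*c - 6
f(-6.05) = 1030.72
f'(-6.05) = -518.74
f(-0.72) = 1.63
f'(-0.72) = -9.46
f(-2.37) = 60.93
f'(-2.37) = -76.03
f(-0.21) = -1.83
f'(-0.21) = -5.40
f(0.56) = -8.18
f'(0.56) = -14.06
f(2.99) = -181.41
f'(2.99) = -158.04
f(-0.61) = 0.68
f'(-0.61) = -7.92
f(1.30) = -26.86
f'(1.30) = -39.15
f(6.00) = -1227.00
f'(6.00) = -582.00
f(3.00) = -183.00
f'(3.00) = -159.00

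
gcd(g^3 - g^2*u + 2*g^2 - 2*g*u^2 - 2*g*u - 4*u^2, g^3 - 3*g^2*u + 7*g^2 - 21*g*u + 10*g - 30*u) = g + 2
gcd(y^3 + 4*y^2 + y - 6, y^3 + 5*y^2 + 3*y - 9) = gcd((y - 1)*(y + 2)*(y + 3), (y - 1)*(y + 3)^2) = y^2 + 2*y - 3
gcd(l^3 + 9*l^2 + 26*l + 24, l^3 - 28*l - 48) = l^2 + 6*l + 8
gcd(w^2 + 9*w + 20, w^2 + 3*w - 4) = w + 4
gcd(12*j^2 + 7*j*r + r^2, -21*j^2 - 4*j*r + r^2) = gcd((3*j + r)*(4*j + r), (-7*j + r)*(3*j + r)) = 3*j + r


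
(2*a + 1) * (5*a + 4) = 10*a^2 + 13*a + 4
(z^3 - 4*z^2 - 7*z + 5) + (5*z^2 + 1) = z^3 + z^2 - 7*z + 6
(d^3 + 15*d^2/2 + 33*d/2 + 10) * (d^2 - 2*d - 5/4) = d^5 + 11*d^4/2 + d^3/4 - 259*d^2/8 - 325*d/8 - 25/2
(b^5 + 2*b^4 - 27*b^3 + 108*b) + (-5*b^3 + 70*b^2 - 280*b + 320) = b^5 + 2*b^4 - 32*b^3 + 70*b^2 - 172*b + 320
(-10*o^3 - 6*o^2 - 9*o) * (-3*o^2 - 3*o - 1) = 30*o^5 + 48*o^4 + 55*o^3 + 33*o^2 + 9*o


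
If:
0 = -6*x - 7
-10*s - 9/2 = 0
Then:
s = -9/20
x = -7/6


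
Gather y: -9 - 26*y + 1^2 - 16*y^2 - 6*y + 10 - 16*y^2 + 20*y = -32*y^2 - 12*y + 2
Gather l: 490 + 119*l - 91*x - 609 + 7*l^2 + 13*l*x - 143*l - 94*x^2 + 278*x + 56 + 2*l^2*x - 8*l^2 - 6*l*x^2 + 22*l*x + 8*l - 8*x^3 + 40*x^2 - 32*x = l^2*(2*x - 1) + l*(-6*x^2 + 35*x - 16) - 8*x^3 - 54*x^2 + 155*x - 63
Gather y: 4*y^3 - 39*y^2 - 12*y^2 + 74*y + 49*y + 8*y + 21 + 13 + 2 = 4*y^3 - 51*y^2 + 131*y + 36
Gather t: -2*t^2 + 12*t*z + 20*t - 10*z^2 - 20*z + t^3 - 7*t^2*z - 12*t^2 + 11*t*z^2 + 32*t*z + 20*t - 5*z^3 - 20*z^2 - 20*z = t^3 + t^2*(-7*z - 14) + t*(11*z^2 + 44*z + 40) - 5*z^3 - 30*z^2 - 40*z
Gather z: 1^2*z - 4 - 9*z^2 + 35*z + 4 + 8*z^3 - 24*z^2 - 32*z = 8*z^3 - 33*z^2 + 4*z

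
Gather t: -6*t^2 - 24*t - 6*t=-6*t^2 - 30*t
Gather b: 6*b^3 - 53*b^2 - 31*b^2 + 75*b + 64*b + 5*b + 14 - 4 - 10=6*b^3 - 84*b^2 + 144*b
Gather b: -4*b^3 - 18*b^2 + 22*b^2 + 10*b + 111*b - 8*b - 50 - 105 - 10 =-4*b^3 + 4*b^2 + 113*b - 165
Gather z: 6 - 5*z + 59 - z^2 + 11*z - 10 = -z^2 + 6*z + 55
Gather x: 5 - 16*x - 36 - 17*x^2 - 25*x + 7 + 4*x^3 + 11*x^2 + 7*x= 4*x^3 - 6*x^2 - 34*x - 24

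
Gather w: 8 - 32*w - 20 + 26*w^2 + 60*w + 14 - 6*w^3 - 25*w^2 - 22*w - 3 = -6*w^3 + w^2 + 6*w - 1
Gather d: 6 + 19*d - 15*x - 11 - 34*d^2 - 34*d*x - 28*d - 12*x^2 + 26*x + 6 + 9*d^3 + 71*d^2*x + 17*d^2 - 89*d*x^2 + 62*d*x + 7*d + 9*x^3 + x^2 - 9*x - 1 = 9*d^3 + d^2*(71*x - 17) + d*(-89*x^2 + 28*x - 2) + 9*x^3 - 11*x^2 + 2*x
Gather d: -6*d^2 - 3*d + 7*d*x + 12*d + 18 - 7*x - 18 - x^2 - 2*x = -6*d^2 + d*(7*x + 9) - x^2 - 9*x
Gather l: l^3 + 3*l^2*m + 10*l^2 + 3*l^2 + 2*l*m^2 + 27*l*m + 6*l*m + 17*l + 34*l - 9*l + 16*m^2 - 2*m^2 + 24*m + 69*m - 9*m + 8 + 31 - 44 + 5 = l^3 + l^2*(3*m + 13) + l*(2*m^2 + 33*m + 42) + 14*m^2 + 84*m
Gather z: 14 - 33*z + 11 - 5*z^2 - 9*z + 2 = -5*z^2 - 42*z + 27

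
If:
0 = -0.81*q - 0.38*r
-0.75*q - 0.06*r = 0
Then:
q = 0.00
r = 0.00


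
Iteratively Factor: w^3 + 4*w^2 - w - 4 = (w + 4)*(w^2 - 1) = (w + 1)*(w + 4)*(w - 1)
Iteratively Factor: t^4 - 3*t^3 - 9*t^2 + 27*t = (t + 3)*(t^3 - 6*t^2 + 9*t) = (t - 3)*(t + 3)*(t^2 - 3*t) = (t - 3)^2*(t + 3)*(t)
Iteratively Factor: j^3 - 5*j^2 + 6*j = (j)*(j^2 - 5*j + 6) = j*(j - 2)*(j - 3)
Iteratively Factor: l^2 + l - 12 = (l - 3)*(l + 4)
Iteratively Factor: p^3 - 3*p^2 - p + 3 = (p - 1)*(p^2 - 2*p - 3) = (p - 3)*(p - 1)*(p + 1)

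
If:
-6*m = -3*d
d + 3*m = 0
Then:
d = 0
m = 0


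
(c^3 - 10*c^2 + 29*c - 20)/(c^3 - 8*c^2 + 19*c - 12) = (c - 5)/(c - 3)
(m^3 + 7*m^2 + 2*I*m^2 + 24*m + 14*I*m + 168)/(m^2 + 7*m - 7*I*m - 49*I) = (m^2 + 2*I*m + 24)/(m - 7*I)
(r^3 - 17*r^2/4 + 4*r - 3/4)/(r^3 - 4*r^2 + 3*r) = (r - 1/4)/r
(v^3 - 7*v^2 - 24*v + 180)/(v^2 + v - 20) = (v^2 - 12*v + 36)/(v - 4)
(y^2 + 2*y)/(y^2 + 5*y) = (y + 2)/(y + 5)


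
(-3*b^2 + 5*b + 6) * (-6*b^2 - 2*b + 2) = 18*b^4 - 24*b^3 - 52*b^2 - 2*b + 12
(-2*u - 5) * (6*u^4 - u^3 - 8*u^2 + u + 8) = -12*u^5 - 28*u^4 + 21*u^3 + 38*u^2 - 21*u - 40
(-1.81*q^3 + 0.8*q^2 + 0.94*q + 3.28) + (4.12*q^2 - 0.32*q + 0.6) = -1.81*q^3 + 4.92*q^2 + 0.62*q + 3.88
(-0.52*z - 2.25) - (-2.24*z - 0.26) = 1.72*z - 1.99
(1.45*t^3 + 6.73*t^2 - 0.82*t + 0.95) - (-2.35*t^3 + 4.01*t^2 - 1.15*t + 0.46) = 3.8*t^3 + 2.72*t^2 + 0.33*t + 0.49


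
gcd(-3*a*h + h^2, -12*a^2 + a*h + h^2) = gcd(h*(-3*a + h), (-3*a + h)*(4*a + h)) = 3*a - h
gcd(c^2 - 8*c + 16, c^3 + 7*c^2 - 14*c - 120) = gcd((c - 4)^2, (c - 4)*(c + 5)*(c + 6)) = c - 4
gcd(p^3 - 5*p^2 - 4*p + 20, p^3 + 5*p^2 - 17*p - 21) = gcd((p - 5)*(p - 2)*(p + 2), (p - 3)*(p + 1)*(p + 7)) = 1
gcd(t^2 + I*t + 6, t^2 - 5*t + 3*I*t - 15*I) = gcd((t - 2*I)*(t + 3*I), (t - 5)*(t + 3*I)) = t + 3*I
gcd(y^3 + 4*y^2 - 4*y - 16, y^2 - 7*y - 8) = 1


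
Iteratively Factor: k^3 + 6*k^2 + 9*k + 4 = (k + 4)*(k^2 + 2*k + 1) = (k + 1)*(k + 4)*(k + 1)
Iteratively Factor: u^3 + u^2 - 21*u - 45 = (u - 5)*(u^2 + 6*u + 9) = (u - 5)*(u + 3)*(u + 3)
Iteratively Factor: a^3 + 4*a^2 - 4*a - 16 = (a - 2)*(a^2 + 6*a + 8) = (a - 2)*(a + 4)*(a + 2)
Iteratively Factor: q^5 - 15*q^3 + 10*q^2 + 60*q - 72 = (q - 2)*(q^4 + 2*q^3 - 11*q^2 - 12*q + 36) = (q - 2)*(q + 3)*(q^3 - q^2 - 8*q + 12) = (q - 2)^2*(q + 3)*(q^2 + q - 6) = (q - 2)^2*(q + 3)^2*(q - 2)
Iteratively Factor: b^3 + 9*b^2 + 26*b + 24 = (b + 4)*(b^2 + 5*b + 6) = (b + 3)*(b + 4)*(b + 2)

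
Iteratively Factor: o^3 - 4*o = (o - 2)*(o^2 + 2*o) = o*(o - 2)*(o + 2)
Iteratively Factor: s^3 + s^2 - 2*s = (s)*(s^2 + s - 2) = s*(s - 1)*(s + 2)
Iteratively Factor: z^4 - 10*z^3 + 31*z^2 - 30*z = (z - 3)*(z^3 - 7*z^2 + 10*z) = (z - 3)*(z - 2)*(z^2 - 5*z) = (z - 5)*(z - 3)*(z - 2)*(z)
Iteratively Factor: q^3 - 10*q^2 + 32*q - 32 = (q - 4)*(q^2 - 6*q + 8) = (q - 4)^2*(q - 2)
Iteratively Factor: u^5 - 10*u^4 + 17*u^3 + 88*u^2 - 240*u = (u - 4)*(u^4 - 6*u^3 - 7*u^2 + 60*u) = (u - 4)*(u + 3)*(u^3 - 9*u^2 + 20*u) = (u - 5)*(u - 4)*(u + 3)*(u^2 - 4*u) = u*(u - 5)*(u - 4)*(u + 3)*(u - 4)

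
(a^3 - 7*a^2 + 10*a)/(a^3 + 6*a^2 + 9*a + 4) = a*(a^2 - 7*a + 10)/(a^3 + 6*a^2 + 9*a + 4)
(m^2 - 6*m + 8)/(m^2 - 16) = (m - 2)/(m + 4)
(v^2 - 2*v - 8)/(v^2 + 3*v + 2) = (v - 4)/(v + 1)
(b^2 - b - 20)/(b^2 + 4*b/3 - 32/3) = 3*(b - 5)/(3*b - 8)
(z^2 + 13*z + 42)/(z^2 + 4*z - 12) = (z + 7)/(z - 2)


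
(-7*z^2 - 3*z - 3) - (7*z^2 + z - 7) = -14*z^2 - 4*z + 4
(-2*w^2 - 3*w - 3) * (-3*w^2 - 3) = 6*w^4 + 9*w^3 + 15*w^2 + 9*w + 9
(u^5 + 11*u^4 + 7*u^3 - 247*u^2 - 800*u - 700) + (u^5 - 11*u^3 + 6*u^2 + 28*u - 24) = 2*u^5 + 11*u^4 - 4*u^3 - 241*u^2 - 772*u - 724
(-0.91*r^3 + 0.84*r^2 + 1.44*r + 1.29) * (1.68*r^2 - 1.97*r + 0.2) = -1.5288*r^5 + 3.2039*r^4 + 0.5824*r^3 - 0.5016*r^2 - 2.2533*r + 0.258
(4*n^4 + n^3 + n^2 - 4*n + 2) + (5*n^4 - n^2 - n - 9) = 9*n^4 + n^3 - 5*n - 7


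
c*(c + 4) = c^2 + 4*c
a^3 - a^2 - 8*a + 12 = (a - 2)^2*(a + 3)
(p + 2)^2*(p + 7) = p^3 + 11*p^2 + 32*p + 28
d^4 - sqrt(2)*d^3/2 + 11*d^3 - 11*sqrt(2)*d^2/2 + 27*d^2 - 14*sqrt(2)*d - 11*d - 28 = (d + 4)*(d + 7)*(d - sqrt(2))*(d + sqrt(2)/2)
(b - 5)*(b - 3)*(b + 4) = b^3 - 4*b^2 - 17*b + 60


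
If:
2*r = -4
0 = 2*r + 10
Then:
No Solution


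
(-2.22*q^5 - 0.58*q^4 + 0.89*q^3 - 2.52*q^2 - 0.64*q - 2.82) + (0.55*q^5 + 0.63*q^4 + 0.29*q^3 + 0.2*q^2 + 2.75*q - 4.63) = -1.67*q^5 + 0.05*q^4 + 1.18*q^3 - 2.32*q^2 + 2.11*q - 7.45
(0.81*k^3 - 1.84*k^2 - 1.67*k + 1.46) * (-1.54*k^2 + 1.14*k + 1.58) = -1.2474*k^5 + 3.757*k^4 + 1.754*k^3 - 7.0594*k^2 - 0.9742*k + 2.3068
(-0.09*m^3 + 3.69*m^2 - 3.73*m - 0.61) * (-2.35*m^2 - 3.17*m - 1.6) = 0.2115*m^5 - 8.3862*m^4 - 2.7878*m^3 + 7.3536*m^2 + 7.9017*m + 0.976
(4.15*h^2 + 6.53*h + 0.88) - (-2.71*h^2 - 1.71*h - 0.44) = 6.86*h^2 + 8.24*h + 1.32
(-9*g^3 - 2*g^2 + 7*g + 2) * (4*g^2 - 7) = -36*g^5 - 8*g^4 + 91*g^3 + 22*g^2 - 49*g - 14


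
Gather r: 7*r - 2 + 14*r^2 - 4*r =14*r^2 + 3*r - 2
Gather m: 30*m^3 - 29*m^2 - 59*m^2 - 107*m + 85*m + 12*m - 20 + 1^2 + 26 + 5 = 30*m^3 - 88*m^2 - 10*m + 12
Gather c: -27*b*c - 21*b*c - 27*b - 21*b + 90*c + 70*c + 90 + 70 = -48*b + c*(160 - 48*b) + 160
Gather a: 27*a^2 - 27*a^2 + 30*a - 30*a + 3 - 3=0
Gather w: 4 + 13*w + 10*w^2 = 10*w^2 + 13*w + 4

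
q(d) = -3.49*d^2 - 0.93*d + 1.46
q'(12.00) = -84.69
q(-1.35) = -3.65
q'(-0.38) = 1.72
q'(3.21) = -23.34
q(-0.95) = -0.81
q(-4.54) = -66.25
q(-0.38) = 1.31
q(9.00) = -289.60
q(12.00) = -512.26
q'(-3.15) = 21.06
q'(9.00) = -63.75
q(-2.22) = -13.68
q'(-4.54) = 30.76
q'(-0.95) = 5.70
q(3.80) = -52.47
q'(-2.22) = 14.57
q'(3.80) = -27.45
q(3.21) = -37.49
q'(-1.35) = 8.49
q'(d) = -6.98*d - 0.93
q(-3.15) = -30.24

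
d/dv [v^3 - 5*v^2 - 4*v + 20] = 3*v^2 - 10*v - 4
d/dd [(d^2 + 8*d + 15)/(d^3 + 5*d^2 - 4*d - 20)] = (-d^2 - 6*d - 4)/(d^4 - 8*d^2 + 16)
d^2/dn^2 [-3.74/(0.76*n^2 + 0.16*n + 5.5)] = (4.320448*n^2 + 0.909568*n - 3.74*(1.52*n + 0.16)*(3.04*n + 0.32) + 31.2664)/(0.76*n^2 + 0.16*n + 5.5)^3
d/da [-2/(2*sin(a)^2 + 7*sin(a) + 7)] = 2*(4*sin(a) + 7)*cos(a)/(7*sin(a) - cos(2*a) + 8)^2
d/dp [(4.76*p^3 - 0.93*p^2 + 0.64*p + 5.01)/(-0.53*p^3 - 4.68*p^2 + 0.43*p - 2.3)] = (-22.7697*p^4 + 4.772*p^3 - 22.2828*p^2 + 51.1716*p - 3.6263)/(0.2809*p^6 + 4.9608*p^5 + 21.4466*p^4 - 1.5868*p^3 + 21.7129*p^2 - 1.978*p + 5.29)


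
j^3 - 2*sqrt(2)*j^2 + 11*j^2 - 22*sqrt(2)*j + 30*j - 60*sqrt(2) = (j + 5)*(j + 6)*(j - 2*sqrt(2))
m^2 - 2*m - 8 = (m - 4)*(m + 2)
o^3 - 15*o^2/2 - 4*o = o*(o - 8)*(o + 1/2)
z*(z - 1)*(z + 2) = z^3 + z^2 - 2*z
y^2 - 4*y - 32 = (y - 8)*(y + 4)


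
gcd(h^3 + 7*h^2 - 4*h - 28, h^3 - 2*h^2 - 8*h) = h + 2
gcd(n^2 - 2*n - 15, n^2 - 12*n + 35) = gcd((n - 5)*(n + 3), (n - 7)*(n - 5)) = n - 5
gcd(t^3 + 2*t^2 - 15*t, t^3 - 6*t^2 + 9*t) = t^2 - 3*t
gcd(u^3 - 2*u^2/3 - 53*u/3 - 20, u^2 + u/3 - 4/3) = u + 4/3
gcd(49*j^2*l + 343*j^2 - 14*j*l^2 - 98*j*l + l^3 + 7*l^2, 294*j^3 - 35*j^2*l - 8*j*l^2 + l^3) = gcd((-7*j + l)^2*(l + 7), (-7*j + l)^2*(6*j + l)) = 49*j^2 - 14*j*l + l^2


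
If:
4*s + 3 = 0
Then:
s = -3/4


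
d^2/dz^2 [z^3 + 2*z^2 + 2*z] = 6*z + 4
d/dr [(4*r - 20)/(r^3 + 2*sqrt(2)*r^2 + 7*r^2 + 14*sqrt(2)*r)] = 4*(r*(r^2 + 2*sqrt(2)*r + 7*r + 14*sqrt(2)) - (r - 5)*(3*r^2 + 4*sqrt(2)*r + 14*r + 14*sqrt(2)))/(r^2*(r^2 + 2*sqrt(2)*r + 7*r + 14*sqrt(2))^2)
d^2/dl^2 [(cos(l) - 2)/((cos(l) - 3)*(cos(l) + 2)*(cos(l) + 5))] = 2*(-175*(1 - cos(l)^2)^2 - 2*cos(l)^7 + 3*cos(l)^6 + 17*cos(l)^5 - 259*cos(l)^3 + 566*cos(l)^2 - 336*cos(l) - 637)/((cos(l) - 3)^3*(cos(l) + 2)^3*(cos(l) + 5)^3)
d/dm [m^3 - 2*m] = 3*m^2 - 2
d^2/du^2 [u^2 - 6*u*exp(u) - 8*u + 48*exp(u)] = -6*u*exp(u) + 36*exp(u) + 2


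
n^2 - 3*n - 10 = (n - 5)*(n + 2)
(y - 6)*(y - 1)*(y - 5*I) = y^3 - 7*y^2 - 5*I*y^2 + 6*y + 35*I*y - 30*I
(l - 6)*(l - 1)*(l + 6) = l^3 - l^2 - 36*l + 36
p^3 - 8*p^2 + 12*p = p*(p - 6)*(p - 2)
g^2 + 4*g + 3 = (g + 1)*(g + 3)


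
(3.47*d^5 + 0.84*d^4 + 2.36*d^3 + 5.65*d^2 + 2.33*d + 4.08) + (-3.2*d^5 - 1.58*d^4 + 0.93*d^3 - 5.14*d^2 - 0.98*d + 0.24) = 0.27*d^5 - 0.74*d^4 + 3.29*d^3 + 0.510000000000001*d^2 + 1.35*d + 4.32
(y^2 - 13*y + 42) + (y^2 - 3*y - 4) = 2*y^2 - 16*y + 38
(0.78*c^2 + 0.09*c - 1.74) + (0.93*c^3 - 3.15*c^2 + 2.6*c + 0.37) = 0.93*c^3 - 2.37*c^2 + 2.69*c - 1.37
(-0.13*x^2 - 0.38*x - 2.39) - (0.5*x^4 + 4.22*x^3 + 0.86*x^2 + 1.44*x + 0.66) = -0.5*x^4 - 4.22*x^3 - 0.99*x^2 - 1.82*x - 3.05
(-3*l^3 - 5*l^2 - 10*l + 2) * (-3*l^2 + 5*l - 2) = 9*l^5 + 11*l^3 - 46*l^2 + 30*l - 4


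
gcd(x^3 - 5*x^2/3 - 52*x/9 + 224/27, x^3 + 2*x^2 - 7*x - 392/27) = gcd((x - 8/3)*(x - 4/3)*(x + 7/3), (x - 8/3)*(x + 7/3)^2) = x^2 - x/3 - 56/9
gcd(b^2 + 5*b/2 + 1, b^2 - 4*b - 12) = b + 2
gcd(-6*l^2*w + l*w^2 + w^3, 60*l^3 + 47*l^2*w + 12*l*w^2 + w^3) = 3*l + w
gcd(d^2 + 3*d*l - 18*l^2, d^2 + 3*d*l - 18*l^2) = d^2 + 3*d*l - 18*l^2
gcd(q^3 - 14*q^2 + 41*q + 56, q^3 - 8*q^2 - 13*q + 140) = q - 7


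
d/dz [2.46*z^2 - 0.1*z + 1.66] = 4.92*z - 0.1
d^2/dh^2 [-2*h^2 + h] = -4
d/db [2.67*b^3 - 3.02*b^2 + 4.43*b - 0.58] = 8.01*b^2 - 6.04*b + 4.43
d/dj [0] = 0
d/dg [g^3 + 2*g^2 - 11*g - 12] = 3*g^2 + 4*g - 11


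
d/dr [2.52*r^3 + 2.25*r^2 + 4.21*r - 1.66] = 7.56*r^2 + 4.5*r + 4.21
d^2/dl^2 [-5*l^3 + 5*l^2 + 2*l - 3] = 10 - 30*l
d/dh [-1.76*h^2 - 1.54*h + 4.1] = -3.52*h - 1.54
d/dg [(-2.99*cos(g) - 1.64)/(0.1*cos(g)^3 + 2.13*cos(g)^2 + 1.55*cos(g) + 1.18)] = (-0.598*cos(g)^3 - 6.8607*cos(g)^2 - 6.9864*cos(g) + 0.9862)*sin(g)/(0.01*cos(g)^6 + 0.426*cos(g)^5 + 4.8469*cos(g)^4 + 6.839*cos(g)^3 + 7.4293*cos(g)^2 + 3.658*cos(g) + 1.3924)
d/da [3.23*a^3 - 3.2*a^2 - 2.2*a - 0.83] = 9.69*a^2 - 6.4*a - 2.2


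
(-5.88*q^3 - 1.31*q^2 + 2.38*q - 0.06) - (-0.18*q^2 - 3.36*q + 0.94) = -5.88*q^3 - 1.13*q^2 + 5.74*q - 1.0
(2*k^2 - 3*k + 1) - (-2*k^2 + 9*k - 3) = 4*k^2 - 12*k + 4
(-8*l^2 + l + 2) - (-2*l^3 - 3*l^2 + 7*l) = 2*l^3 - 5*l^2 - 6*l + 2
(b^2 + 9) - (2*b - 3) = b^2 - 2*b + 12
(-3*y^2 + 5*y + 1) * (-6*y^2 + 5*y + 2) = 18*y^4 - 45*y^3 + 13*y^2 + 15*y + 2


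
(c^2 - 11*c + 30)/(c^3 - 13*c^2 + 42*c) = (c - 5)/(c*(c - 7))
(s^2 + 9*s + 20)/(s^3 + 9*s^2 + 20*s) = 1/s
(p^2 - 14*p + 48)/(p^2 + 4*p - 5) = (p^2 - 14*p + 48)/(p^2 + 4*p - 5)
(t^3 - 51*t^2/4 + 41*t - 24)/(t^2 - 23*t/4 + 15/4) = (t^2 - 12*t + 32)/(t - 5)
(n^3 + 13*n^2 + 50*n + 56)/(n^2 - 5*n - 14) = (n^2 + 11*n + 28)/(n - 7)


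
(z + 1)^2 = z^2 + 2*z + 1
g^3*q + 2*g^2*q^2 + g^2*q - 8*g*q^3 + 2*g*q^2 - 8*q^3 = (g - 2*q)*(g + 4*q)*(g*q + q)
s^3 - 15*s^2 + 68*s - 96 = (s - 8)*(s - 4)*(s - 3)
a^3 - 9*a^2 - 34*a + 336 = (a - 8)*(a - 7)*(a + 6)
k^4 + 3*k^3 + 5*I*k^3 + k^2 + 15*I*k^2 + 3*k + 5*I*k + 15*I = (k + 3)*(k - I)*(k + I)*(k + 5*I)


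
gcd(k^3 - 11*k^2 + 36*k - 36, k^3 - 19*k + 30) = k^2 - 5*k + 6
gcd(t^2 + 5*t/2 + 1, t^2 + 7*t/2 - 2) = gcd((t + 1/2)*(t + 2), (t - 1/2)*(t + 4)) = 1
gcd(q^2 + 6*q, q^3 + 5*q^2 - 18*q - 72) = q + 6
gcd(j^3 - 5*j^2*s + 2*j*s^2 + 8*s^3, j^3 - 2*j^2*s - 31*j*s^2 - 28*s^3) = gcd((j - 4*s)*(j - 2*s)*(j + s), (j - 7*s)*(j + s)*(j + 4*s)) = j + s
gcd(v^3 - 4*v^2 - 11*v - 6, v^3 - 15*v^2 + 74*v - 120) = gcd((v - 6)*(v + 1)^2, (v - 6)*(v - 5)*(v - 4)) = v - 6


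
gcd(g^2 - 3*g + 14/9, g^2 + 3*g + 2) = 1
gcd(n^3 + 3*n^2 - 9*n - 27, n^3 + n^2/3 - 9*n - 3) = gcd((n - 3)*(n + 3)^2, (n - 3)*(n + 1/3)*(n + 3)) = n^2 - 9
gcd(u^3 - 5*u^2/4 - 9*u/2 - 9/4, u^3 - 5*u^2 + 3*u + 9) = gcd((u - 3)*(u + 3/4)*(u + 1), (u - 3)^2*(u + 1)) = u^2 - 2*u - 3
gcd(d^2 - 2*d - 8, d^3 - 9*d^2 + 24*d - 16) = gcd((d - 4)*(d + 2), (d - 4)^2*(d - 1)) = d - 4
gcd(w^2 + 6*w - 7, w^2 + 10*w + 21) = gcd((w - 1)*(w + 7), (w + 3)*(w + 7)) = w + 7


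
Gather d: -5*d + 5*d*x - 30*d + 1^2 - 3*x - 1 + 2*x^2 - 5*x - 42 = d*(5*x - 35) + 2*x^2 - 8*x - 42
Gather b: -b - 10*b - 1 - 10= -11*b - 11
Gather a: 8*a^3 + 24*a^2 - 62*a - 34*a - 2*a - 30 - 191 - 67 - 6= 8*a^3 + 24*a^2 - 98*a - 294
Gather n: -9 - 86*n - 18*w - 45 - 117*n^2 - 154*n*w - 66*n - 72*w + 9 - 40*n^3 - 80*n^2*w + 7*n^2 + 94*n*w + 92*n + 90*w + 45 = -40*n^3 + n^2*(-80*w - 110) + n*(-60*w - 60)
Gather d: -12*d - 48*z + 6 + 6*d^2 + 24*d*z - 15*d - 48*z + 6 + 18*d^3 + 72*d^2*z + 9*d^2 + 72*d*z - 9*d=18*d^3 + d^2*(72*z + 15) + d*(96*z - 36) - 96*z + 12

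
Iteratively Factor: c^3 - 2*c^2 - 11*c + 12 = (c - 4)*(c^2 + 2*c - 3) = (c - 4)*(c - 1)*(c + 3)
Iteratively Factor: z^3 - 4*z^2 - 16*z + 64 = (z - 4)*(z^2 - 16) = (z - 4)*(z + 4)*(z - 4)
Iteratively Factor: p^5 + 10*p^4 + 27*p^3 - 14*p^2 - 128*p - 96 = (p + 3)*(p^4 + 7*p^3 + 6*p^2 - 32*p - 32) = (p + 3)*(p + 4)*(p^3 + 3*p^2 - 6*p - 8) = (p - 2)*(p + 3)*(p + 4)*(p^2 + 5*p + 4) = (p - 2)*(p + 3)*(p + 4)^2*(p + 1)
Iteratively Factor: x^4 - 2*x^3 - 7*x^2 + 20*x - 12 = (x - 2)*(x^3 - 7*x + 6) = (x - 2)*(x - 1)*(x^2 + x - 6) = (x - 2)*(x - 1)*(x + 3)*(x - 2)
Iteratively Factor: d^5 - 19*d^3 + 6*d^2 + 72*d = (d)*(d^4 - 19*d^2 + 6*d + 72) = d*(d + 4)*(d^3 - 4*d^2 - 3*d + 18) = d*(d + 2)*(d + 4)*(d^2 - 6*d + 9) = d*(d - 3)*(d + 2)*(d + 4)*(d - 3)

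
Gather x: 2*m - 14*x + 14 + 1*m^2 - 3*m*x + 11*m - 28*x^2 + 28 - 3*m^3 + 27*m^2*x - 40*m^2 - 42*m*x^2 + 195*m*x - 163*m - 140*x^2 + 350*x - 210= -3*m^3 - 39*m^2 - 150*m + x^2*(-42*m - 168) + x*(27*m^2 + 192*m + 336) - 168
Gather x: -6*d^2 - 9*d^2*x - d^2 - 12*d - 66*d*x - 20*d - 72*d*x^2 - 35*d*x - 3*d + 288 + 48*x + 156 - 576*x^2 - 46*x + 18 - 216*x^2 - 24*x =-7*d^2 - 35*d + x^2*(-72*d - 792) + x*(-9*d^2 - 101*d - 22) + 462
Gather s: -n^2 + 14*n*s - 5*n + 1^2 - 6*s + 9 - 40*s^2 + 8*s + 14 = -n^2 - 5*n - 40*s^2 + s*(14*n + 2) + 24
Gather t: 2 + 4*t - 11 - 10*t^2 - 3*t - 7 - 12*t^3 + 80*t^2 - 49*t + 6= -12*t^3 + 70*t^2 - 48*t - 10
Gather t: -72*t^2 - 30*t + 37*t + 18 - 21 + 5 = -72*t^2 + 7*t + 2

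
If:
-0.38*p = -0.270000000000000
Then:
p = 0.71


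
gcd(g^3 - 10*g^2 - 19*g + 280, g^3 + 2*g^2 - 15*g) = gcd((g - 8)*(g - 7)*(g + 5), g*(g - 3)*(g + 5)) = g + 5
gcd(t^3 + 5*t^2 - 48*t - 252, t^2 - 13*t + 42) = t - 7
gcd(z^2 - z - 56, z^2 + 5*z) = 1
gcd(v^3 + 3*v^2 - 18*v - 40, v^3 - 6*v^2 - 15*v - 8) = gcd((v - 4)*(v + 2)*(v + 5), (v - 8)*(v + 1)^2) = 1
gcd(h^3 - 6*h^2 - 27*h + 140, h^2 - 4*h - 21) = h - 7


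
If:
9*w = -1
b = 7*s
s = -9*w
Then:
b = 7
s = 1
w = -1/9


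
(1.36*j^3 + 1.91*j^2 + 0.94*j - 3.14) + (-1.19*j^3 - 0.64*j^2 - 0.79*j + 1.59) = 0.17*j^3 + 1.27*j^2 + 0.15*j - 1.55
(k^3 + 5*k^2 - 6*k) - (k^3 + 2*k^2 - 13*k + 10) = 3*k^2 + 7*k - 10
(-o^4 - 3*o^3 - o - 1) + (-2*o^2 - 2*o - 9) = -o^4 - 3*o^3 - 2*o^2 - 3*o - 10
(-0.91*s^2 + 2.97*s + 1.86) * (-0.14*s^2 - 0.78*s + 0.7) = 0.1274*s^4 + 0.294*s^3 - 3.214*s^2 + 0.6282*s + 1.302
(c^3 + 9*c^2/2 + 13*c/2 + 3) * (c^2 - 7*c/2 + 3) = c^5 + c^4 - 25*c^3/4 - 25*c^2/4 + 9*c + 9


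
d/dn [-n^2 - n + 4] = -2*n - 1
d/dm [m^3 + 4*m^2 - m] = 3*m^2 + 8*m - 1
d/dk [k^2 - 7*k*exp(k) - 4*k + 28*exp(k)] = -7*k*exp(k) + 2*k + 21*exp(k) - 4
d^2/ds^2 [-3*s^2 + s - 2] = -6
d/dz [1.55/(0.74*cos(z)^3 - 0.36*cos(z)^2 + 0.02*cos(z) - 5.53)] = (3.441*cos(z)^2 - 1.116*cos(z) + 0.031)*sin(z)/(0.74*cos(z)^3 - 0.36*cos(z)^2 + 0.02*cos(z) - 5.53)^2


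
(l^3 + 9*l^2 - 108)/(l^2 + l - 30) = (l^2 + 3*l - 18)/(l - 5)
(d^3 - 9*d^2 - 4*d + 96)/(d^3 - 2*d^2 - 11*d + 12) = (d - 8)/(d - 1)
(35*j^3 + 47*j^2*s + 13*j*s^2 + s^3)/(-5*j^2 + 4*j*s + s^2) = (7*j^2 + 8*j*s + s^2)/(-j + s)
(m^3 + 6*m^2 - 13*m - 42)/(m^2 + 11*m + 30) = (m^3 + 6*m^2 - 13*m - 42)/(m^2 + 11*m + 30)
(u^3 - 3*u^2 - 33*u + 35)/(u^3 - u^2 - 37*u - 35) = (u - 1)/(u + 1)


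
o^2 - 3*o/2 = o*(o - 3/2)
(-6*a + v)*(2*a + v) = -12*a^2 - 4*a*v + v^2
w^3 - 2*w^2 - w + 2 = (w - 2)*(w - 1)*(w + 1)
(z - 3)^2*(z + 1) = z^3 - 5*z^2 + 3*z + 9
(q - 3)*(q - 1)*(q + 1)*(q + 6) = q^4 + 3*q^3 - 19*q^2 - 3*q + 18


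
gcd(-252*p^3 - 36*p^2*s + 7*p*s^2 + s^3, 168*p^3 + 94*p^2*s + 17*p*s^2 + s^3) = 42*p^2 + 13*p*s + s^2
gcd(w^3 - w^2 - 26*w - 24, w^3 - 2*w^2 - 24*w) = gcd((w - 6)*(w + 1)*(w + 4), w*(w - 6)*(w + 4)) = w^2 - 2*w - 24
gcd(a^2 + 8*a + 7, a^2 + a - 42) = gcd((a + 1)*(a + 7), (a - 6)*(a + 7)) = a + 7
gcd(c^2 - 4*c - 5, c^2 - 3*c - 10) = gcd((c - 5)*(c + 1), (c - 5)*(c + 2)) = c - 5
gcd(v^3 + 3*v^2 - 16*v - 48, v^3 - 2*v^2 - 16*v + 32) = v^2 - 16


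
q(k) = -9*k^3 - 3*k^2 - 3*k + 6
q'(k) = -27*k^2 - 6*k - 3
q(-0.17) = 6.47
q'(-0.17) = -2.76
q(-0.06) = 6.17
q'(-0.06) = -2.74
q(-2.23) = 97.58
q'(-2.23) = -123.89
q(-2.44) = 126.20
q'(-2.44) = -149.11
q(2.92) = -252.41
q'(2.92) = -250.73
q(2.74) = -209.88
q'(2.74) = -222.15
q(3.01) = -275.65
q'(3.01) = -265.68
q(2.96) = -262.57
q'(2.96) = -257.32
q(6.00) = -2064.00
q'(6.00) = -1011.00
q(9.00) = -6825.00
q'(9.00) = -2244.00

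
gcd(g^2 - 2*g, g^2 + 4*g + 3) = 1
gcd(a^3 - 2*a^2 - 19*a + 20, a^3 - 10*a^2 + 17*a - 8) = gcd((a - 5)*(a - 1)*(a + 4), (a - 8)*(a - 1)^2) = a - 1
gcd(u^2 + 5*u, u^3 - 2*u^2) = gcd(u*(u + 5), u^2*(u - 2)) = u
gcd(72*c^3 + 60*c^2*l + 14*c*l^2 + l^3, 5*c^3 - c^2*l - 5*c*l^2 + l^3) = 1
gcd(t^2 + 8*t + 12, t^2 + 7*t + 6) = t + 6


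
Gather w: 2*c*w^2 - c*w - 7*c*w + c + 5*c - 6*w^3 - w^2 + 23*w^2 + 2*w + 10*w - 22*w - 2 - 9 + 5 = 6*c - 6*w^3 + w^2*(2*c + 22) + w*(-8*c - 10) - 6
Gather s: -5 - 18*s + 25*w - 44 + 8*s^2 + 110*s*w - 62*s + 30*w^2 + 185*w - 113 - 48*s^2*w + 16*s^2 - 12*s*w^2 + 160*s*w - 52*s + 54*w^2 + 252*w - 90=s^2*(24 - 48*w) + s*(-12*w^2 + 270*w - 132) + 84*w^2 + 462*w - 252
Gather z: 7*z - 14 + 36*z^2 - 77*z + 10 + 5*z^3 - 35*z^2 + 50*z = 5*z^3 + z^2 - 20*z - 4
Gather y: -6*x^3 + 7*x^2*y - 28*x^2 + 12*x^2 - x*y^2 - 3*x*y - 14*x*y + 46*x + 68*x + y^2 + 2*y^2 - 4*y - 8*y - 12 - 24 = -6*x^3 - 16*x^2 + 114*x + y^2*(3 - x) + y*(7*x^2 - 17*x - 12) - 36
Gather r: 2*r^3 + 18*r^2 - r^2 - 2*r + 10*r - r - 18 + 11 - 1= 2*r^3 + 17*r^2 + 7*r - 8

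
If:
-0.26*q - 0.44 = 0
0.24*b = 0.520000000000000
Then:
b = 2.17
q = -1.69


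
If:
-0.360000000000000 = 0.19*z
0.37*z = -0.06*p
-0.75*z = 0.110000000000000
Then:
No Solution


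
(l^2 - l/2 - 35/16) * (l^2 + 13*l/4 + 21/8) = l^4 + 11*l^3/4 - 19*l^2/16 - 539*l/64 - 735/128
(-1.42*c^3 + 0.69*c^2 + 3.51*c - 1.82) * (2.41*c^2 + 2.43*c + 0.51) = -3.4222*c^5 - 1.7877*c^4 + 9.4116*c^3 + 4.495*c^2 - 2.6325*c - 0.9282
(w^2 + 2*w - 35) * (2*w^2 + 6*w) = 2*w^4 + 10*w^3 - 58*w^2 - 210*w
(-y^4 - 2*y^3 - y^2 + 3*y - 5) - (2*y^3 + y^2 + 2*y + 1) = -y^4 - 4*y^3 - 2*y^2 + y - 6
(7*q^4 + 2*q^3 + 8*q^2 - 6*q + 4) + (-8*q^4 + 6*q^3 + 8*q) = -q^4 + 8*q^3 + 8*q^2 + 2*q + 4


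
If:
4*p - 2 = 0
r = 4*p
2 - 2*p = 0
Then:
No Solution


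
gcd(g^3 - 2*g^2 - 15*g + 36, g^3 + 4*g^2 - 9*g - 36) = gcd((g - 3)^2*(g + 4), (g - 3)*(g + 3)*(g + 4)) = g^2 + g - 12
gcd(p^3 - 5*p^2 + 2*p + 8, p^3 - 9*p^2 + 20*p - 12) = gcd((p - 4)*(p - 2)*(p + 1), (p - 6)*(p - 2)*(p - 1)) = p - 2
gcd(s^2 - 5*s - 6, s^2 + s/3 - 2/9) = 1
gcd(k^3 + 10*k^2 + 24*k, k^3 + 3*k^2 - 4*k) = k^2 + 4*k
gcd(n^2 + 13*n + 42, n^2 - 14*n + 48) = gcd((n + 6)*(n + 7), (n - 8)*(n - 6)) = 1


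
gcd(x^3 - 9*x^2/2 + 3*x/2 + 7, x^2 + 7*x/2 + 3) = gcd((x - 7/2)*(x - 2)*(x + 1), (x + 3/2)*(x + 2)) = 1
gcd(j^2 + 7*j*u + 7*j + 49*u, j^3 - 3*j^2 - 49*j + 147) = j + 7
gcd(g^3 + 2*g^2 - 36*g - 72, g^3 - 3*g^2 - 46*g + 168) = g - 6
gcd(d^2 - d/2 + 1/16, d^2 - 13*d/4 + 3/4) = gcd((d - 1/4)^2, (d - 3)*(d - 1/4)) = d - 1/4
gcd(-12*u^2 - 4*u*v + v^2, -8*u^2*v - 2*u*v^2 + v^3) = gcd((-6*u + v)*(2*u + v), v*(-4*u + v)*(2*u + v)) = 2*u + v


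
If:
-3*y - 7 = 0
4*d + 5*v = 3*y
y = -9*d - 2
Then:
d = 1/27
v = -193/135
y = -7/3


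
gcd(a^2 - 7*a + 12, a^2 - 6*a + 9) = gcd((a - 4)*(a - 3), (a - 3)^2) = a - 3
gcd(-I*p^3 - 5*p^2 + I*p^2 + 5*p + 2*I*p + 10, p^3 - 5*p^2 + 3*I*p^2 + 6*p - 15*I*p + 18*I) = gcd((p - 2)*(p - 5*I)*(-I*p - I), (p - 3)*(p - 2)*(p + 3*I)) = p - 2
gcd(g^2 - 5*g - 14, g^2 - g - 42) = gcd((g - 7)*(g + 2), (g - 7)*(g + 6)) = g - 7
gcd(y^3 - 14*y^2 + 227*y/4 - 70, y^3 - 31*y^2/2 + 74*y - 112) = y^2 - 23*y/2 + 28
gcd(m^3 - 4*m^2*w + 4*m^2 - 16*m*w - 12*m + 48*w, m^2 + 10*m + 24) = m + 6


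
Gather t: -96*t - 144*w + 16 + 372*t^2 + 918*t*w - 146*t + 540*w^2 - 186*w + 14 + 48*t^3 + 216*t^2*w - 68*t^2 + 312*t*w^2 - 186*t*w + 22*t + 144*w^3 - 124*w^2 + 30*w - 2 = 48*t^3 + t^2*(216*w + 304) + t*(312*w^2 + 732*w - 220) + 144*w^3 + 416*w^2 - 300*w + 28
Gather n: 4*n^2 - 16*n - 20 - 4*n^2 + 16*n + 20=0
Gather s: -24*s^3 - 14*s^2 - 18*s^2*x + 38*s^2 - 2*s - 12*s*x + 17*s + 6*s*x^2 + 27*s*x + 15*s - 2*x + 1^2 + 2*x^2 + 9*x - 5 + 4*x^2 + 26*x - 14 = -24*s^3 + s^2*(24 - 18*x) + s*(6*x^2 + 15*x + 30) + 6*x^2 + 33*x - 18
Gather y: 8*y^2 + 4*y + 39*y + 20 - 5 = 8*y^2 + 43*y + 15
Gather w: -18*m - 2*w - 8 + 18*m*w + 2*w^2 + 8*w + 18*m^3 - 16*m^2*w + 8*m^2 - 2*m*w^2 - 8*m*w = 18*m^3 + 8*m^2 - 18*m + w^2*(2 - 2*m) + w*(-16*m^2 + 10*m + 6) - 8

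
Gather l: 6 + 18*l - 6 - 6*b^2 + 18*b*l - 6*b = -6*b^2 - 6*b + l*(18*b + 18)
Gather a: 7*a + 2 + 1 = 7*a + 3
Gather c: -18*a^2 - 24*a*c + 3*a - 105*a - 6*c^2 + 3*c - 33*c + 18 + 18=-18*a^2 - 102*a - 6*c^2 + c*(-24*a - 30) + 36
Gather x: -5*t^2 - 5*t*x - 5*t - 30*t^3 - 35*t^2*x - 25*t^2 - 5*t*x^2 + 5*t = -30*t^3 - 30*t^2 - 5*t*x^2 + x*(-35*t^2 - 5*t)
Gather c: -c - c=-2*c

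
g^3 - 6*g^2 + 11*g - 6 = (g - 3)*(g - 2)*(g - 1)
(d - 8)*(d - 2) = d^2 - 10*d + 16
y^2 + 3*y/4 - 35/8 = (y - 7/4)*(y + 5/2)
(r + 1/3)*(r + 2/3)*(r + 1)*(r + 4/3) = r^4 + 10*r^3/3 + 35*r^2/9 + 50*r/27 + 8/27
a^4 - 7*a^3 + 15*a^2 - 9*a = a*(a - 3)^2*(a - 1)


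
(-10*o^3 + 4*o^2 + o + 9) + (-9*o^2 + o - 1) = -10*o^3 - 5*o^2 + 2*o + 8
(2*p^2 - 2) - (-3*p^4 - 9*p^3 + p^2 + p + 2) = 3*p^4 + 9*p^3 + p^2 - p - 4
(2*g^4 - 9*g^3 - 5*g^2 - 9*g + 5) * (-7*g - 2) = -14*g^5 + 59*g^4 + 53*g^3 + 73*g^2 - 17*g - 10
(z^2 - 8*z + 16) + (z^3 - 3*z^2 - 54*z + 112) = z^3 - 2*z^2 - 62*z + 128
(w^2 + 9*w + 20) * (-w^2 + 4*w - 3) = -w^4 - 5*w^3 + 13*w^2 + 53*w - 60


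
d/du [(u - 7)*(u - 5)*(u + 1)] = 3*u^2 - 22*u + 23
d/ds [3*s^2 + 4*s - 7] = 6*s + 4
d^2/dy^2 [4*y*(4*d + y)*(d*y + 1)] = 32*d^2 + 24*d*y + 8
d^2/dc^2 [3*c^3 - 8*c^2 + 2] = 18*c - 16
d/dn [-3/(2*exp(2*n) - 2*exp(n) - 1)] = (12*exp(n) - 6)*exp(n)/(-2*exp(2*n) + 2*exp(n) + 1)^2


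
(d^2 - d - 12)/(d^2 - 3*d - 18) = (d - 4)/(d - 6)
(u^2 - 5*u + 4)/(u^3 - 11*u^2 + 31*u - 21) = (u - 4)/(u^2 - 10*u + 21)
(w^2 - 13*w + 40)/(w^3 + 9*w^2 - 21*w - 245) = (w - 8)/(w^2 + 14*w + 49)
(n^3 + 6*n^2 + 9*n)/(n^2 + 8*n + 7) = n*(n^2 + 6*n + 9)/(n^2 + 8*n + 7)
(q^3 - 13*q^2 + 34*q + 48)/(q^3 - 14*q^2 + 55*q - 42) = (q^2 - 7*q - 8)/(q^2 - 8*q + 7)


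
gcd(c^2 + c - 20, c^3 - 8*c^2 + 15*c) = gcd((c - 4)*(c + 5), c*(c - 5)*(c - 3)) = 1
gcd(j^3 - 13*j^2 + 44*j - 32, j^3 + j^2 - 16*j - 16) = j - 4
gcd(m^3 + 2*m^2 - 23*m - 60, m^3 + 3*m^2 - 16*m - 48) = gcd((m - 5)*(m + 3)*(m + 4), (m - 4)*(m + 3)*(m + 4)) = m^2 + 7*m + 12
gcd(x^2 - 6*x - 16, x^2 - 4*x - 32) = x - 8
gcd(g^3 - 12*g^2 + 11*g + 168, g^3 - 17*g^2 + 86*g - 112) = g^2 - 15*g + 56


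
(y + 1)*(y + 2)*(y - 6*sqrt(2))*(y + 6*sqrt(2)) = y^4 + 3*y^3 - 70*y^2 - 216*y - 144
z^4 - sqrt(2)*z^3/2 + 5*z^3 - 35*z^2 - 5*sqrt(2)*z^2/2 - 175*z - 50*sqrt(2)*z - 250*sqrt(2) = (z + 5)*(z - 5*sqrt(2))*(z + 2*sqrt(2))*(z + 5*sqrt(2)/2)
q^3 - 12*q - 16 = (q - 4)*(q + 2)^2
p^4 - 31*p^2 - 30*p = p*(p - 6)*(p + 1)*(p + 5)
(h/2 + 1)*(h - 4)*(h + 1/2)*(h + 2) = h^4/2 + h^3/4 - 6*h^2 - 11*h - 4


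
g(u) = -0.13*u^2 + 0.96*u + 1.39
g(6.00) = 2.47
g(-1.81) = -0.77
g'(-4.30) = 2.08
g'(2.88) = 0.21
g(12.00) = -5.81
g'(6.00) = -0.60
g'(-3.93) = 1.98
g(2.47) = 2.97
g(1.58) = 2.58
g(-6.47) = -10.26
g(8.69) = -0.08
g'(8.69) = -1.30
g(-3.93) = -4.39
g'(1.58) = 0.55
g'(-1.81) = 1.43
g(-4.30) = -5.14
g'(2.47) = 0.32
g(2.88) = 3.08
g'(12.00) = -2.16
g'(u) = 0.96 - 0.26*u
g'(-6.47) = 2.64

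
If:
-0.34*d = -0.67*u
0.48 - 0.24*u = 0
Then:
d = 3.94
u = 2.00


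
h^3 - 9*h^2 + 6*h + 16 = (h - 8)*(h - 2)*(h + 1)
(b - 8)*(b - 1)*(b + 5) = b^3 - 4*b^2 - 37*b + 40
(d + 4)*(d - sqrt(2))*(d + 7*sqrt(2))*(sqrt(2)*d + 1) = sqrt(2)*d^4 + 4*sqrt(2)*d^3 + 13*d^3 - 8*sqrt(2)*d^2 + 52*d^2 - 32*sqrt(2)*d - 14*d - 56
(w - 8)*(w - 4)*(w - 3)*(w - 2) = w^4 - 17*w^3 + 98*w^2 - 232*w + 192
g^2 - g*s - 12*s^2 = (g - 4*s)*(g + 3*s)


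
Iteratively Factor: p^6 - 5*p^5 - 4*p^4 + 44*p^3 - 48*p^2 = (p)*(p^5 - 5*p^4 - 4*p^3 + 44*p^2 - 48*p) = p*(p - 2)*(p^4 - 3*p^3 - 10*p^2 + 24*p) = p*(p - 2)*(p + 3)*(p^3 - 6*p^2 + 8*p) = p^2*(p - 2)*(p + 3)*(p^2 - 6*p + 8) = p^2*(p - 2)^2*(p + 3)*(p - 4)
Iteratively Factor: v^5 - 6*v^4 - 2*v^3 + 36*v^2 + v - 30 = (v + 2)*(v^4 - 8*v^3 + 14*v^2 + 8*v - 15) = (v - 1)*(v + 2)*(v^3 - 7*v^2 + 7*v + 15) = (v - 5)*(v - 1)*(v + 2)*(v^2 - 2*v - 3) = (v - 5)*(v - 3)*(v - 1)*(v + 2)*(v + 1)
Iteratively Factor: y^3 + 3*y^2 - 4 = (y + 2)*(y^2 + y - 2) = (y - 1)*(y + 2)*(y + 2)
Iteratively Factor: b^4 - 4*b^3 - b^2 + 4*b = (b - 1)*(b^3 - 3*b^2 - 4*b) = (b - 4)*(b - 1)*(b^2 + b) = (b - 4)*(b - 1)*(b + 1)*(b)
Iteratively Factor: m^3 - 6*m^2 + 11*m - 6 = (m - 1)*(m^2 - 5*m + 6) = (m - 3)*(m - 1)*(m - 2)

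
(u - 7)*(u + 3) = u^2 - 4*u - 21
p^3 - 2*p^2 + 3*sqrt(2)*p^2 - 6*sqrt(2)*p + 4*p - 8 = (p - 2)*(p + sqrt(2))*(p + 2*sqrt(2))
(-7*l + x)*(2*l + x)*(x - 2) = -14*l^2*x + 28*l^2 - 5*l*x^2 + 10*l*x + x^3 - 2*x^2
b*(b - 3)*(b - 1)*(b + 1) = b^4 - 3*b^3 - b^2 + 3*b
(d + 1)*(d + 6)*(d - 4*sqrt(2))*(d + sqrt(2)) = d^4 - 3*sqrt(2)*d^3 + 7*d^3 - 21*sqrt(2)*d^2 - 2*d^2 - 56*d - 18*sqrt(2)*d - 48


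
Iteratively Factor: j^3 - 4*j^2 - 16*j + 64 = (j + 4)*(j^2 - 8*j + 16) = (j - 4)*(j + 4)*(j - 4)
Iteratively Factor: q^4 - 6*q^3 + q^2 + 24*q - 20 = (q - 2)*(q^3 - 4*q^2 - 7*q + 10) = (q - 2)*(q - 1)*(q^2 - 3*q - 10) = (q - 2)*(q - 1)*(q + 2)*(q - 5)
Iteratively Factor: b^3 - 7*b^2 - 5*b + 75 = (b - 5)*(b^2 - 2*b - 15) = (b - 5)^2*(b + 3)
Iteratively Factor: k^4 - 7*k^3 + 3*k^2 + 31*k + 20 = (k - 5)*(k^3 - 2*k^2 - 7*k - 4) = (k - 5)*(k + 1)*(k^2 - 3*k - 4) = (k - 5)*(k - 4)*(k + 1)*(k + 1)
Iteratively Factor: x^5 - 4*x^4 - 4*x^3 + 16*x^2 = (x - 4)*(x^4 - 4*x^2) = x*(x - 4)*(x^3 - 4*x) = x*(x - 4)*(x + 2)*(x^2 - 2*x) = x*(x - 4)*(x - 2)*(x + 2)*(x)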